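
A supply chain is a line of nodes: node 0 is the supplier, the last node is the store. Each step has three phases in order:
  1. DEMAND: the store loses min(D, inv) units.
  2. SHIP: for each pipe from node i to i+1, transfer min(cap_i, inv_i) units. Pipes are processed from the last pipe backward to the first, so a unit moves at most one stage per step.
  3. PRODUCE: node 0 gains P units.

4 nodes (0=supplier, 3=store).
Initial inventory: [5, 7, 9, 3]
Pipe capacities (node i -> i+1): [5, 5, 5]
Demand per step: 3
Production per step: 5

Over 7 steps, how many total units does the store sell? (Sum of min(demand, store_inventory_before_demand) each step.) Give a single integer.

Step 1: sold=3 (running total=3) -> [5 7 9 5]
Step 2: sold=3 (running total=6) -> [5 7 9 7]
Step 3: sold=3 (running total=9) -> [5 7 9 9]
Step 4: sold=3 (running total=12) -> [5 7 9 11]
Step 5: sold=3 (running total=15) -> [5 7 9 13]
Step 6: sold=3 (running total=18) -> [5 7 9 15]
Step 7: sold=3 (running total=21) -> [5 7 9 17]

Answer: 21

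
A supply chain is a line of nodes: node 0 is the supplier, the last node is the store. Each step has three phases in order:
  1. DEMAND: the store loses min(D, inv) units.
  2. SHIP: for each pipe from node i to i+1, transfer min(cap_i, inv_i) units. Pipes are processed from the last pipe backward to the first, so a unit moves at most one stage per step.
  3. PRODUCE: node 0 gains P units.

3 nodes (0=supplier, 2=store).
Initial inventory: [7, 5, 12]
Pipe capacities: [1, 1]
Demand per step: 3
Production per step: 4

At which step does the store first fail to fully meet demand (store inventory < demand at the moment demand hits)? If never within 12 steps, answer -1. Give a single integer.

Step 1: demand=3,sold=3 ship[1->2]=1 ship[0->1]=1 prod=4 -> [10 5 10]
Step 2: demand=3,sold=3 ship[1->2]=1 ship[0->1]=1 prod=4 -> [13 5 8]
Step 3: demand=3,sold=3 ship[1->2]=1 ship[0->1]=1 prod=4 -> [16 5 6]
Step 4: demand=3,sold=3 ship[1->2]=1 ship[0->1]=1 prod=4 -> [19 5 4]
Step 5: demand=3,sold=3 ship[1->2]=1 ship[0->1]=1 prod=4 -> [22 5 2]
Step 6: demand=3,sold=2 ship[1->2]=1 ship[0->1]=1 prod=4 -> [25 5 1]
Step 7: demand=3,sold=1 ship[1->2]=1 ship[0->1]=1 prod=4 -> [28 5 1]
Step 8: demand=3,sold=1 ship[1->2]=1 ship[0->1]=1 prod=4 -> [31 5 1]
Step 9: demand=3,sold=1 ship[1->2]=1 ship[0->1]=1 prod=4 -> [34 5 1]
Step 10: demand=3,sold=1 ship[1->2]=1 ship[0->1]=1 prod=4 -> [37 5 1]
Step 11: demand=3,sold=1 ship[1->2]=1 ship[0->1]=1 prod=4 -> [40 5 1]
Step 12: demand=3,sold=1 ship[1->2]=1 ship[0->1]=1 prod=4 -> [43 5 1]
First stockout at step 6

6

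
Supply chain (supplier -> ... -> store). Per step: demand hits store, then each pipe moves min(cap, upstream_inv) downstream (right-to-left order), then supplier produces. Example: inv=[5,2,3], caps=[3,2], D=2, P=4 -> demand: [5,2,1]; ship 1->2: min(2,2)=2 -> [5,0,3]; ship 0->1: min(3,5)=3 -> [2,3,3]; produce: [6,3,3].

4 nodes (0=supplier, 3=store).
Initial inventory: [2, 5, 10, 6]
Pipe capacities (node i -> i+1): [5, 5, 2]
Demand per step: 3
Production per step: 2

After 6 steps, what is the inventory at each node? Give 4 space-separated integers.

Step 1: demand=3,sold=3 ship[2->3]=2 ship[1->2]=5 ship[0->1]=2 prod=2 -> inv=[2 2 13 5]
Step 2: demand=3,sold=3 ship[2->3]=2 ship[1->2]=2 ship[0->1]=2 prod=2 -> inv=[2 2 13 4]
Step 3: demand=3,sold=3 ship[2->3]=2 ship[1->2]=2 ship[0->1]=2 prod=2 -> inv=[2 2 13 3]
Step 4: demand=3,sold=3 ship[2->3]=2 ship[1->2]=2 ship[0->1]=2 prod=2 -> inv=[2 2 13 2]
Step 5: demand=3,sold=2 ship[2->3]=2 ship[1->2]=2 ship[0->1]=2 prod=2 -> inv=[2 2 13 2]
Step 6: demand=3,sold=2 ship[2->3]=2 ship[1->2]=2 ship[0->1]=2 prod=2 -> inv=[2 2 13 2]

2 2 13 2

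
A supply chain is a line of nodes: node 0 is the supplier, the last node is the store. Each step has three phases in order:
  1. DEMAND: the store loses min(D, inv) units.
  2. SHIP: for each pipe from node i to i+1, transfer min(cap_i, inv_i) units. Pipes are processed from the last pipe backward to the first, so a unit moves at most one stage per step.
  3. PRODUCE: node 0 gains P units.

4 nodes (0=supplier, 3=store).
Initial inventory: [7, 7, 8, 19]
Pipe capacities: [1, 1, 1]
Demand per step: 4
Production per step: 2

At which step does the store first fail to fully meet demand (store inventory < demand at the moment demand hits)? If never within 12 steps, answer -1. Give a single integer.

Step 1: demand=4,sold=4 ship[2->3]=1 ship[1->2]=1 ship[0->1]=1 prod=2 -> [8 7 8 16]
Step 2: demand=4,sold=4 ship[2->3]=1 ship[1->2]=1 ship[0->1]=1 prod=2 -> [9 7 8 13]
Step 3: demand=4,sold=4 ship[2->3]=1 ship[1->2]=1 ship[0->1]=1 prod=2 -> [10 7 8 10]
Step 4: demand=4,sold=4 ship[2->3]=1 ship[1->2]=1 ship[0->1]=1 prod=2 -> [11 7 8 7]
Step 5: demand=4,sold=4 ship[2->3]=1 ship[1->2]=1 ship[0->1]=1 prod=2 -> [12 7 8 4]
Step 6: demand=4,sold=4 ship[2->3]=1 ship[1->2]=1 ship[0->1]=1 prod=2 -> [13 7 8 1]
Step 7: demand=4,sold=1 ship[2->3]=1 ship[1->2]=1 ship[0->1]=1 prod=2 -> [14 7 8 1]
Step 8: demand=4,sold=1 ship[2->3]=1 ship[1->2]=1 ship[0->1]=1 prod=2 -> [15 7 8 1]
Step 9: demand=4,sold=1 ship[2->3]=1 ship[1->2]=1 ship[0->1]=1 prod=2 -> [16 7 8 1]
Step 10: demand=4,sold=1 ship[2->3]=1 ship[1->2]=1 ship[0->1]=1 prod=2 -> [17 7 8 1]
Step 11: demand=4,sold=1 ship[2->3]=1 ship[1->2]=1 ship[0->1]=1 prod=2 -> [18 7 8 1]
Step 12: demand=4,sold=1 ship[2->3]=1 ship[1->2]=1 ship[0->1]=1 prod=2 -> [19 7 8 1]
First stockout at step 7

7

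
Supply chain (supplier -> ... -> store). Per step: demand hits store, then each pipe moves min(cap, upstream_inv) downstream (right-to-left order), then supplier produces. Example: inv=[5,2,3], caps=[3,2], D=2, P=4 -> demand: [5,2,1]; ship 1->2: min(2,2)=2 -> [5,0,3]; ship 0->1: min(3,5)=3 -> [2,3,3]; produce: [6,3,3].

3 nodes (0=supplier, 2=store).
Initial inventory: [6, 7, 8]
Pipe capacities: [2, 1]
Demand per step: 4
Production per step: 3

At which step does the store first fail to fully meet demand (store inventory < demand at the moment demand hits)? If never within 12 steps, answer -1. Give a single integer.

Step 1: demand=4,sold=4 ship[1->2]=1 ship[0->1]=2 prod=3 -> [7 8 5]
Step 2: demand=4,sold=4 ship[1->2]=1 ship[0->1]=2 prod=3 -> [8 9 2]
Step 3: demand=4,sold=2 ship[1->2]=1 ship[0->1]=2 prod=3 -> [9 10 1]
Step 4: demand=4,sold=1 ship[1->2]=1 ship[0->1]=2 prod=3 -> [10 11 1]
Step 5: demand=4,sold=1 ship[1->2]=1 ship[0->1]=2 prod=3 -> [11 12 1]
Step 6: demand=4,sold=1 ship[1->2]=1 ship[0->1]=2 prod=3 -> [12 13 1]
Step 7: demand=4,sold=1 ship[1->2]=1 ship[0->1]=2 prod=3 -> [13 14 1]
Step 8: demand=4,sold=1 ship[1->2]=1 ship[0->1]=2 prod=3 -> [14 15 1]
Step 9: demand=4,sold=1 ship[1->2]=1 ship[0->1]=2 prod=3 -> [15 16 1]
Step 10: demand=4,sold=1 ship[1->2]=1 ship[0->1]=2 prod=3 -> [16 17 1]
Step 11: demand=4,sold=1 ship[1->2]=1 ship[0->1]=2 prod=3 -> [17 18 1]
Step 12: demand=4,sold=1 ship[1->2]=1 ship[0->1]=2 prod=3 -> [18 19 1]
First stockout at step 3

3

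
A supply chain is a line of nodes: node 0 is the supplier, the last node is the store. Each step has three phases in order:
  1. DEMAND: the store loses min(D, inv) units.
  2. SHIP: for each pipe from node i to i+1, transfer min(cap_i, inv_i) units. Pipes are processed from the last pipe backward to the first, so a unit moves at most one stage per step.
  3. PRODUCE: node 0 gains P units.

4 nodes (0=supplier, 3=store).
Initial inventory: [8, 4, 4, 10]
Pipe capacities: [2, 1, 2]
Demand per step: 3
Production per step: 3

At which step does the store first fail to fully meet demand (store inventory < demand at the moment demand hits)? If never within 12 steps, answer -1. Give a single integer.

Step 1: demand=3,sold=3 ship[2->3]=2 ship[1->2]=1 ship[0->1]=2 prod=3 -> [9 5 3 9]
Step 2: demand=3,sold=3 ship[2->3]=2 ship[1->2]=1 ship[0->1]=2 prod=3 -> [10 6 2 8]
Step 3: demand=3,sold=3 ship[2->3]=2 ship[1->2]=1 ship[0->1]=2 prod=3 -> [11 7 1 7]
Step 4: demand=3,sold=3 ship[2->3]=1 ship[1->2]=1 ship[0->1]=2 prod=3 -> [12 8 1 5]
Step 5: demand=3,sold=3 ship[2->3]=1 ship[1->2]=1 ship[0->1]=2 prod=3 -> [13 9 1 3]
Step 6: demand=3,sold=3 ship[2->3]=1 ship[1->2]=1 ship[0->1]=2 prod=3 -> [14 10 1 1]
Step 7: demand=3,sold=1 ship[2->3]=1 ship[1->2]=1 ship[0->1]=2 prod=3 -> [15 11 1 1]
Step 8: demand=3,sold=1 ship[2->3]=1 ship[1->2]=1 ship[0->1]=2 prod=3 -> [16 12 1 1]
Step 9: demand=3,sold=1 ship[2->3]=1 ship[1->2]=1 ship[0->1]=2 prod=3 -> [17 13 1 1]
Step 10: demand=3,sold=1 ship[2->3]=1 ship[1->2]=1 ship[0->1]=2 prod=3 -> [18 14 1 1]
Step 11: demand=3,sold=1 ship[2->3]=1 ship[1->2]=1 ship[0->1]=2 prod=3 -> [19 15 1 1]
Step 12: demand=3,sold=1 ship[2->3]=1 ship[1->2]=1 ship[0->1]=2 prod=3 -> [20 16 1 1]
First stockout at step 7

7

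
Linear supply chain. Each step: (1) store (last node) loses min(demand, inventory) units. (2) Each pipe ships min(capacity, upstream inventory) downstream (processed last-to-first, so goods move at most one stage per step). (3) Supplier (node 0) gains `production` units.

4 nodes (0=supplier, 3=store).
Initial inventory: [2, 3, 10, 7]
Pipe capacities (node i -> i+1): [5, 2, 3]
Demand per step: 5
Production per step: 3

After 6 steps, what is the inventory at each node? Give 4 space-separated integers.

Step 1: demand=5,sold=5 ship[2->3]=3 ship[1->2]=2 ship[0->1]=2 prod=3 -> inv=[3 3 9 5]
Step 2: demand=5,sold=5 ship[2->3]=3 ship[1->2]=2 ship[0->1]=3 prod=3 -> inv=[3 4 8 3]
Step 3: demand=5,sold=3 ship[2->3]=3 ship[1->2]=2 ship[0->1]=3 prod=3 -> inv=[3 5 7 3]
Step 4: demand=5,sold=3 ship[2->3]=3 ship[1->2]=2 ship[0->1]=3 prod=3 -> inv=[3 6 6 3]
Step 5: demand=5,sold=3 ship[2->3]=3 ship[1->2]=2 ship[0->1]=3 prod=3 -> inv=[3 7 5 3]
Step 6: demand=5,sold=3 ship[2->3]=3 ship[1->2]=2 ship[0->1]=3 prod=3 -> inv=[3 8 4 3]

3 8 4 3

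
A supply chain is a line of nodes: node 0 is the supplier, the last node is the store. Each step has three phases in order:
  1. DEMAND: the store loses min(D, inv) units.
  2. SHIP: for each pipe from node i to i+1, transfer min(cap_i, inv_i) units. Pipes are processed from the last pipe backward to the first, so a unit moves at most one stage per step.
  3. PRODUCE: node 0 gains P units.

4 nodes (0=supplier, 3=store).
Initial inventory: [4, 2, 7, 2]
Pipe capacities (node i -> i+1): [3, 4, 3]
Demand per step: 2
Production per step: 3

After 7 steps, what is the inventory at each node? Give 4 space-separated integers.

Step 1: demand=2,sold=2 ship[2->3]=3 ship[1->2]=2 ship[0->1]=3 prod=3 -> inv=[4 3 6 3]
Step 2: demand=2,sold=2 ship[2->3]=3 ship[1->2]=3 ship[0->1]=3 prod=3 -> inv=[4 3 6 4]
Step 3: demand=2,sold=2 ship[2->3]=3 ship[1->2]=3 ship[0->1]=3 prod=3 -> inv=[4 3 6 5]
Step 4: demand=2,sold=2 ship[2->3]=3 ship[1->2]=3 ship[0->1]=3 prod=3 -> inv=[4 3 6 6]
Step 5: demand=2,sold=2 ship[2->3]=3 ship[1->2]=3 ship[0->1]=3 prod=3 -> inv=[4 3 6 7]
Step 6: demand=2,sold=2 ship[2->3]=3 ship[1->2]=3 ship[0->1]=3 prod=3 -> inv=[4 3 6 8]
Step 7: demand=2,sold=2 ship[2->3]=3 ship[1->2]=3 ship[0->1]=3 prod=3 -> inv=[4 3 6 9]

4 3 6 9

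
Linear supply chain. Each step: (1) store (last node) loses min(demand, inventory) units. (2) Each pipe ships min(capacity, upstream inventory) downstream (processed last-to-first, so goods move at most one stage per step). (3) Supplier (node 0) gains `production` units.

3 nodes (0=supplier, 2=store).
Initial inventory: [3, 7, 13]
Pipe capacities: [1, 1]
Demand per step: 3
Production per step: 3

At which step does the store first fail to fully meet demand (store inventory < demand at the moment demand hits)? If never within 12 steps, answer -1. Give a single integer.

Step 1: demand=3,sold=3 ship[1->2]=1 ship[0->1]=1 prod=3 -> [5 7 11]
Step 2: demand=3,sold=3 ship[1->2]=1 ship[0->1]=1 prod=3 -> [7 7 9]
Step 3: demand=3,sold=3 ship[1->2]=1 ship[0->1]=1 prod=3 -> [9 7 7]
Step 4: demand=3,sold=3 ship[1->2]=1 ship[0->1]=1 prod=3 -> [11 7 5]
Step 5: demand=3,sold=3 ship[1->2]=1 ship[0->1]=1 prod=3 -> [13 7 3]
Step 6: demand=3,sold=3 ship[1->2]=1 ship[0->1]=1 prod=3 -> [15 7 1]
Step 7: demand=3,sold=1 ship[1->2]=1 ship[0->1]=1 prod=3 -> [17 7 1]
Step 8: demand=3,sold=1 ship[1->2]=1 ship[0->1]=1 prod=3 -> [19 7 1]
Step 9: demand=3,sold=1 ship[1->2]=1 ship[0->1]=1 prod=3 -> [21 7 1]
Step 10: demand=3,sold=1 ship[1->2]=1 ship[0->1]=1 prod=3 -> [23 7 1]
Step 11: demand=3,sold=1 ship[1->2]=1 ship[0->1]=1 prod=3 -> [25 7 1]
Step 12: demand=3,sold=1 ship[1->2]=1 ship[0->1]=1 prod=3 -> [27 7 1]
First stockout at step 7

7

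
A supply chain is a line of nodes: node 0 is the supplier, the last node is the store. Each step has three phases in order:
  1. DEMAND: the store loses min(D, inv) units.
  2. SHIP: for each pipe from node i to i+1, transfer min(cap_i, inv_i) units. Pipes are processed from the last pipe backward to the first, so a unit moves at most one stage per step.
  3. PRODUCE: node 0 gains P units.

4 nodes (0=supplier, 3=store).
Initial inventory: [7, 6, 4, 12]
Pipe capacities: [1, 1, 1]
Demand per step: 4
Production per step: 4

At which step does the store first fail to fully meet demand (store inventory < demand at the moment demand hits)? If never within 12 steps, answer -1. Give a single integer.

Step 1: demand=4,sold=4 ship[2->3]=1 ship[1->2]=1 ship[0->1]=1 prod=4 -> [10 6 4 9]
Step 2: demand=4,sold=4 ship[2->3]=1 ship[1->2]=1 ship[0->1]=1 prod=4 -> [13 6 4 6]
Step 3: demand=4,sold=4 ship[2->3]=1 ship[1->2]=1 ship[0->1]=1 prod=4 -> [16 6 4 3]
Step 4: demand=4,sold=3 ship[2->3]=1 ship[1->2]=1 ship[0->1]=1 prod=4 -> [19 6 4 1]
Step 5: demand=4,sold=1 ship[2->3]=1 ship[1->2]=1 ship[0->1]=1 prod=4 -> [22 6 4 1]
Step 6: demand=4,sold=1 ship[2->3]=1 ship[1->2]=1 ship[0->1]=1 prod=4 -> [25 6 4 1]
Step 7: demand=4,sold=1 ship[2->3]=1 ship[1->2]=1 ship[0->1]=1 prod=4 -> [28 6 4 1]
Step 8: demand=4,sold=1 ship[2->3]=1 ship[1->2]=1 ship[0->1]=1 prod=4 -> [31 6 4 1]
Step 9: demand=4,sold=1 ship[2->3]=1 ship[1->2]=1 ship[0->1]=1 prod=4 -> [34 6 4 1]
Step 10: demand=4,sold=1 ship[2->3]=1 ship[1->2]=1 ship[0->1]=1 prod=4 -> [37 6 4 1]
Step 11: demand=4,sold=1 ship[2->3]=1 ship[1->2]=1 ship[0->1]=1 prod=4 -> [40 6 4 1]
Step 12: demand=4,sold=1 ship[2->3]=1 ship[1->2]=1 ship[0->1]=1 prod=4 -> [43 6 4 1]
First stockout at step 4

4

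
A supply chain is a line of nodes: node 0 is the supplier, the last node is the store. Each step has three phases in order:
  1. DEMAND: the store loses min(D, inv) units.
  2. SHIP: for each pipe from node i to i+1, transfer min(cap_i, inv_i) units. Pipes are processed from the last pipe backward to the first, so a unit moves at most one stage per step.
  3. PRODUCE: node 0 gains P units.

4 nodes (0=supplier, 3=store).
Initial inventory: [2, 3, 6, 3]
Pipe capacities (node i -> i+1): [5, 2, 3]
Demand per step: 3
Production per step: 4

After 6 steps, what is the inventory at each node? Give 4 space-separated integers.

Step 1: demand=3,sold=3 ship[2->3]=3 ship[1->2]=2 ship[0->1]=2 prod=4 -> inv=[4 3 5 3]
Step 2: demand=3,sold=3 ship[2->3]=3 ship[1->2]=2 ship[0->1]=4 prod=4 -> inv=[4 5 4 3]
Step 3: demand=3,sold=3 ship[2->3]=3 ship[1->2]=2 ship[0->1]=4 prod=4 -> inv=[4 7 3 3]
Step 4: demand=3,sold=3 ship[2->3]=3 ship[1->2]=2 ship[0->1]=4 prod=4 -> inv=[4 9 2 3]
Step 5: demand=3,sold=3 ship[2->3]=2 ship[1->2]=2 ship[0->1]=4 prod=4 -> inv=[4 11 2 2]
Step 6: demand=3,sold=2 ship[2->3]=2 ship[1->2]=2 ship[0->1]=4 prod=4 -> inv=[4 13 2 2]

4 13 2 2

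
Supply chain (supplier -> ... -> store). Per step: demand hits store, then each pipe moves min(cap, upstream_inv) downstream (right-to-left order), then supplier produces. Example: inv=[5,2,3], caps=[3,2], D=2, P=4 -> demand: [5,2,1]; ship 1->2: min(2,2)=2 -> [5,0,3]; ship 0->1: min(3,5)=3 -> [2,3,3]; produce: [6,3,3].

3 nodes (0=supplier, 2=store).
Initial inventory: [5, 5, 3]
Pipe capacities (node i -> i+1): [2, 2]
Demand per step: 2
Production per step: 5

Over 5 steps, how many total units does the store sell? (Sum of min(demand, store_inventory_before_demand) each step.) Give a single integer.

Answer: 10

Derivation:
Step 1: sold=2 (running total=2) -> [8 5 3]
Step 2: sold=2 (running total=4) -> [11 5 3]
Step 3: sold=2 (running total=6) -> [14 5 3]
Step 4: sold=2 (running total=8) -> [17 5 3]
Step 5: sold=2 (running total=10) -> [20 5 3]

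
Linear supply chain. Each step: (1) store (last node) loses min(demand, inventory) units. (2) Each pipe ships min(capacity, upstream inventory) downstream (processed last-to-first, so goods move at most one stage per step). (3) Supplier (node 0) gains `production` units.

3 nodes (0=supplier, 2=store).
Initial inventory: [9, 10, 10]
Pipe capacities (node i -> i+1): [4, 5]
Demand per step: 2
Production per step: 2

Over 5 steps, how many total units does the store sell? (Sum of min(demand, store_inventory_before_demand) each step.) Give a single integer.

Step 1: sold=2 (running total=2) -> [7 9 13]
Step 2: sold=2 (running total=4) -> [5 8 16]
Step 3: sold=2 (running total=6) -> [3 7 19]
Step 4: sold=2 (running total=8) -> [2 5 22]
Step 5: sold=2 (running total=10) -> [2 2 25]

Answer: 10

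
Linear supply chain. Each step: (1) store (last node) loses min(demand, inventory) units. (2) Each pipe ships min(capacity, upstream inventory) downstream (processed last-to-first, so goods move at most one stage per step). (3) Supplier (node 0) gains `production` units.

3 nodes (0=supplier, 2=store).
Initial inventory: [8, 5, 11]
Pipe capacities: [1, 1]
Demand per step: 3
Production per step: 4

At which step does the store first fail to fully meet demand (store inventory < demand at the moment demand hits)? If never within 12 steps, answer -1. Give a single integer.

Step 1: demand=3,sold=3 ship[1->2]=1 ship[0->1]=1 prod=4 -> [11 5 9]
Step 2: demand=3,sold=3 ship[1->2]=1 ship[0->1]=1 prod=4 -> [14 5 7]
Step 3: demand=3,sold=3 ship[1->2]=1 ship[0->1]=1 prod=4 -> [17 5 5]
Step 4: demand=3,sold=3 ship[1->2]=1 ship[0->1]=1 prod=4 -> [20 5 3]
Step 5: demand=3,sold=3 ship[1->2]=1 ship[0->1]=1 prod=4 -> [23 5 1]
Step 6: demand=3,sold=1 ship[1->2]=1 ship[0->1]=1 prod=4 -> [26 5 1]
Step 7: demand=3,sold=1 ship[1->2]=1 ship[0->1]=1 prod=4 -> [29 5 1]
Step 8: demand=3,sold=1 ship[1->2]=1 ship[0->1]=1 prod=4 -> [32 5 1]
Step 9: demand=3,sold=1 ship[1->2]=1 ship[0->1]=1 prod=4 -> [35 5 1]
Step 10: demand=3,sold=1 ship[1->2]=1 ship[0->1]=1 prod=4 -> [38 5 1]
Step 11: demand=3,sold=1 ship[1->2]=1 ship[0->1]=1 prod=4 -> [41 5 1]
Step 12: demand=3,sold=1 ship[1->2]=1 ship[0->1]=1 prod=4 -> [44 5 1]
First stockout at step 6

6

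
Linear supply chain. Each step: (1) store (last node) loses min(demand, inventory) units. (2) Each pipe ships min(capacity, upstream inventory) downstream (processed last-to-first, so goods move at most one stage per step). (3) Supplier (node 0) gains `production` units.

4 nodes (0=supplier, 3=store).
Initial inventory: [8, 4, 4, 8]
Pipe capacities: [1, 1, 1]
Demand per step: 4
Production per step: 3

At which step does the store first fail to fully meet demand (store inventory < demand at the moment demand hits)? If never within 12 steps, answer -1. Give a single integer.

Step 1: demand=4,sold=4 ship[2->3]=1 ship[1->2]=1 ship[0->1]=1 prod=3 -> [10 4 4 5]
Step 2: demand=4,sold=4 ship[2->3]=1 ship[1->2]=1 ship[0->1]=1 prod=3 -> [12 4 4 2]
Step 3: demand=4,sold=2 ship[2->3]=1 ship[1->2]=1 ship[0->1]=1 prod=3 -> [14 4 4 1]
Step 4: demand=4,sold=1 ship[2->3]=1 ship[1->2]=1 ship[0->1]=1 prod=3 -> [16 4 4 1]
Step 5: demand=4,sold=1 ship[2->3]=1 ship[1->2]=1 ship[0->1]=1 prod=3 -> [18 4 4 1]
Step 6: demand=4,sold=1 ship[2->3]=1 ship[1->2]=1 ship[0->1]=1 prod=3 -> [20 4 4 1]
Step 7: demand=4,sold=1 ship[2->3]=1 ship[1->2]=1 ship[0->1]=1 prod=3 -> [22 4 4 1]
Step 8: demand=4,sold=1 ship[2->3]=1 ship[1->2]=1 ship[0->1]=1 prod=3 -> [24 4 4 1]
Step 9: demand=4,sold=1 ship[2->3]=1 ship[1->2]=1 ship[0->1]=1 prod=3 -> [26 4 4 1]
Step 10: demand=4,sold=1 ship[2->3]=1 ship[1->2]=1 ship[0->1]=1 prod=3 -> [28 4 4 1]
Step 11: demand=4,sold=1 ship[2->3]=1 ship[1->2]=1 ship[0->1]=1 prod=3 -> [30 4 4 1]
Step 12: demand=4,sold=1 ship[2->3]=1 ship[1->2]=1 ship[0->1]=1 prod=3 -> [32 4 4 1]
First stockout at step 3

3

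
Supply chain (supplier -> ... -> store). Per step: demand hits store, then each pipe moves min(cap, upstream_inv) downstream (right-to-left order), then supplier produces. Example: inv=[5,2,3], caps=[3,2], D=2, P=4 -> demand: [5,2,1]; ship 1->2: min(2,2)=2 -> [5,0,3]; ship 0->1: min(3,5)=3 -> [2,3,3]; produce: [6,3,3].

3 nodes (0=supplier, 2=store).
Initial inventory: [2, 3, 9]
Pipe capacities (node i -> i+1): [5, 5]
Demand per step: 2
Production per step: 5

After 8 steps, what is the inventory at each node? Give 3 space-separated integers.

Step 1: demand=2,sold=2 ship[1->2]=3 ship[0->1]=2 prod=5 -> inv=[5 2 10]
Step 2: demand=2,sold=2 ship[1->2]=2 ship[0->1]=5 prod=5 -> inv=[5 5 10]
Step 3: demand=2,sold=2 ship[1->2]=5 ship[0->1]=5 prod=5 -> inv=[5 5 13]
Step 4: demand=2,sold=2 ship[1->2]=5 ship[0->1]=5 prod=5 -> inv=[5 5 16]
Step 5: demand=2,sold=2 ship[1->2]=5 ship[0->1]=5 prod=5 -> inv=[5 5 19]
Step 6: demand=2,sold=2 ship[1->2]=5 ship[0->1]=5 prod=5 -> inv=[5 5 22]
Step 7: demand=2,sold=2 ship[1->2]=5 ship[0->1]=5 prod=5 -> inv=[5 5 25]
Step 8: demand=2,sold=2 ship[1->2]=5 ship[0->1]=5 prod=5 -> inv=[5 5 28]

5 5 28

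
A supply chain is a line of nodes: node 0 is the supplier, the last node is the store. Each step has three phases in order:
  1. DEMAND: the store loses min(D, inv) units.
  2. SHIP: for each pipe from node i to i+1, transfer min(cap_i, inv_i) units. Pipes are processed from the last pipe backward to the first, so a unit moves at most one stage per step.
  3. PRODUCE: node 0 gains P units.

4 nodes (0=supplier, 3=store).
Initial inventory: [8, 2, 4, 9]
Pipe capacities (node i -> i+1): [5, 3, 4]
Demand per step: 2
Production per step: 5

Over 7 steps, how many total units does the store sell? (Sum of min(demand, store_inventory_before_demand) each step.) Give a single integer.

Step 1: sold=2 (running total=2) -> [8 5 2 11]
Step 2: sold=2 (running total=4) -> [8 7 3 11]
Step 3: sold=2 (running total=6) -> [8 9 3 12]
Step 4: sold=2 (running total=8) -> [8 11 3 13]
Step 5: sold=2 (running total=10) -> [8 13 3 14]
Step 6: sold=2 (running total=12) -> [8 15 3 15]
Step 7: sold=2 (running total=14) -> [8 17 3 16]

Answer: 14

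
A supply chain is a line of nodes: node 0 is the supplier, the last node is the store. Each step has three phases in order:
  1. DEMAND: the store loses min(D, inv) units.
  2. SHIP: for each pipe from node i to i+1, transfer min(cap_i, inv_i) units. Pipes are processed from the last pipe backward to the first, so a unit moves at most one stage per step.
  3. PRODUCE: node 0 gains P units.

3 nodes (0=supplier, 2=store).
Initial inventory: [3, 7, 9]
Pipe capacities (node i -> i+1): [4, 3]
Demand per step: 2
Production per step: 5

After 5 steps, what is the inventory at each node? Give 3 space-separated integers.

Step 1: demand=2,sold=2 ship[1->2]=3 ship[0->1]=3 prod=5 -> inv=[5 7 10]
Step 2: demand=2,sold=2 ship[1->2]=3 ship[0->1]=4 prod=5 -> inv=[6 8 11]
Step 3: demand=2,sold=2 ship[1->2]=3 ship[0->1]=4 prod=5 -> inv=[7 9 12]
Step 4: demand=2,sold=2 ship[1->2]=3 ship[0->1]=4 prod=5 -> inv=[8 10 13]
Step 5: demand=2,sold=2 ship[1->2]=3 ship[0->1]=4 prod=5 -> inv=[9 11 14]

9 11 14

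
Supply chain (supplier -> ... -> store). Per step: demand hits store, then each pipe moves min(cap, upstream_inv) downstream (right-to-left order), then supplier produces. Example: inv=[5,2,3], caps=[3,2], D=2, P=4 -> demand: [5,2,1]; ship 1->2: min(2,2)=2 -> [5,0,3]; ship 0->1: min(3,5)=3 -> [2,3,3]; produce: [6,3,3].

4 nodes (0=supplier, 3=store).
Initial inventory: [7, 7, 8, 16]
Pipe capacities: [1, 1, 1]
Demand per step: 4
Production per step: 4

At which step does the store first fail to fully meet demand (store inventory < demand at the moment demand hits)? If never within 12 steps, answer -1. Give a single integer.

Step 1: demand=4,sold=4 ship[2->3]=1 ship[1->2]=1 ship[0->1]=1 prod=4 -> [10 7 8 13]
Step 2: demand=4,sold=4 ship[2->3]=1 ship[1->2]=1 ship[0->1]=1 prod=4 -> [13 7 8 10]
Step 3: demand=4,sold=4 ship[2->3]=1 ship[1->2]=1 ship[0->1]=1 prod=4 -> [16 7 8 7]
Step 4: demand=4,sold=4 ship[2->3]=1 ship[1->2]=1 ship[0->1]=1 prod=4 -> [19 7 8 4]
Step 5: demand=4,sold=4 ship[2->3]=1 ship[1->2]=1 ship[0->1]=1 prod=4 -> [22 7 8 1]
Step 6: demand=4,sold=1 ship[2->3]=1 ship[1->2]=1 ship[0->1]=1 prod=4 -> [25 7 8 1]
Step 7: demand=4,sold=1 ship[2->3]=1 ship[1->2]=1 ship[0->1]=1 prod=4 -> [28 7 8 1]
Step 8: demand=4,sold=1 ship[2->3]=1 ship[1->2]=1 ship[0->1]=1 prod=4 -> [31 7 8 1]
Step 9: demand=4,sold=1 ship[2->3]=1 ship[1->2]=1 ship[0->1]=1 prod=4 -> [34 7 8 1]
Step 10: demand=4,sold=1 ship[2->3]=1 ship[1->2]=1 ship[0->1]=1 prod=4 -> [37 7 8 1]
Step 11: demand=4,sold=1 ship[2->3]=1 ship[1->2]=1 ship[0->1]=1 prod=4 -> [40 7 8 1]
Step 12: demand=4,sold=1 ship[2->3]=1 ship[1->2]=1 ship[0->1]=1 prod=4 -> [43 7 8 1]
First stockout at step 6

6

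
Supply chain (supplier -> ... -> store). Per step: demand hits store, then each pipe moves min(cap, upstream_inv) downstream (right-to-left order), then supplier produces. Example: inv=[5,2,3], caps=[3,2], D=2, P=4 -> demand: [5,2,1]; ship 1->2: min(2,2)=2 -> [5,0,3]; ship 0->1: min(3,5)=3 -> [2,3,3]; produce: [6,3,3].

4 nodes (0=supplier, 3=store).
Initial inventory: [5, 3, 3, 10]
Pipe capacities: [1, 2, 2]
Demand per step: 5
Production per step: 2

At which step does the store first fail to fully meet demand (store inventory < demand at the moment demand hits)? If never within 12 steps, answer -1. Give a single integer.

Step 1: demand=5,sold=5 ship[2->3]=2 ship[1->2]=2 ship[0->1]=1 prod=2 -> [6 2 3 7]
Step 2: demand=5,sold=5 ship[2->3]=2 ship[1->2]=2 ship[0->1]=1 prod=2 -> [7 1 3 4]
Step 3: demand=5,sold=4 ship[2->3]=2 ship[1->2]=1 ship[0->1]=1 prod=2 -> [8 1 2 2]
Step 4: demand=5,sold=2 ship[2->3]=2 ship[1->2]=1 ship[0->1]=1 prod=2 -> [9 1 1 2]
Step 5: demand=5,sold=2 ship[2->3]=1 ship[1->2]=1 ship[0->1]=1 prod=2 -> [10 1 1 1]
Step 6: demand=5,sold=1 ship[2->3]=1 ship[1->2]=1 ship[0->1]=1 prod=2 -> [11 1 1 1]
Step 7: demand=5,sold=1 ship[2->3]=1 ship[1->2]=1 ship[0->1]=1 prod=2 -> [12 1 1 1]
Step 8: demand=5,sold=1 ship[2->3]=1 ship[1->2]=1 ship[0->1]=1 prod=2 -> [13 1 1 1]
Step 9: demand=5,sold=1 ship[2->3]=1 ship[1->2]=1 ship[0->1]=1 prod=2 -> [14 1 1 1]
Step 10: demand=5,sold=1 ship[2->3]=1 ship[1->2]=1 ship[0->1]=1 prod=2 -> [15 1 1 1]
Step 11: demand=5,sold=1 ship[2->3]=1 ship[1->2]=1 ship[0->1]=1 prod=2 -> [16 1 1 1]
Step 12: demand=5,sold=1 ship[2->3]=1 ship[1->2]=1 ship[0->1]=1 prod=2 -> [17 1 1 1]
First stockout at step 3

3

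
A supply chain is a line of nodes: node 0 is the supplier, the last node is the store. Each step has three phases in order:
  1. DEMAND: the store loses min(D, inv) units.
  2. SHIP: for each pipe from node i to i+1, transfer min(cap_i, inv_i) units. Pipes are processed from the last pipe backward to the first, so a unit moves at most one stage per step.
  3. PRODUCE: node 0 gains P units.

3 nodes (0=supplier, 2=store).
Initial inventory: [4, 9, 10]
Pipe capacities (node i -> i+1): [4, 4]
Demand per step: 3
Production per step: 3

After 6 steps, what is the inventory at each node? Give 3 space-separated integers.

Step 1: demand=3,sold=3 ship[1->2]=4 ship[0->1]=4 prod=3 -> inv=[3 9 11]
Step 2: demand=3,sold=3 ship[1->2]=4 ship[0->1]=3 prod=3 -> inv=[3 8 12]
Step 3: demand=3,sold=3 ship[1->2]=4 ship[0->1]=3 prod=3 -> inv=[3 7 13]
Step 4: demand=3,sold=3 ship[1->2]=4 ship[0->1]=3 prod=3 -> inv=[3 6 14]
Step 5: demand=3,sold=3 ship[1->2]=4 ship[0->1]=3 prod=3 -> inv=[3 5 15]
Step 6: demand=3,sold=3 ship[1->2]=4 ship[0->1]=3 prod=3 -> inv=[3 4 16]

3 4 16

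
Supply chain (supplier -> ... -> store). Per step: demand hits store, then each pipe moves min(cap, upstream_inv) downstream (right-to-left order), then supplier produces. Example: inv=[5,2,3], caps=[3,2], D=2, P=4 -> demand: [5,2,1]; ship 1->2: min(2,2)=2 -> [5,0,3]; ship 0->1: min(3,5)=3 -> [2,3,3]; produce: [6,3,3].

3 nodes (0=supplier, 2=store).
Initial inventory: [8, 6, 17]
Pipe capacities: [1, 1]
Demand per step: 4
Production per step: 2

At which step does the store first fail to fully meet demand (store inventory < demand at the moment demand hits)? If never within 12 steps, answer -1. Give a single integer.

Step 1: demand=4,sold=4 ship[1->2]=1 ship[0->1]=1 prod=2 -> [9 6 14]
Step 2: demand=4,sold=4 ship[1->2]=1 ship[0->1]=1 prod=2 -> [10 6 11]
Step 3: demand=4,sold=4 ship[1->2]=1 ship[0->1]=1 prod=2 -> [11 6 8]
Step 4: demand=4,sold=4 ship[1->2]=1 ship[0->1]=1 prod=2 -> [12 6 5]
Step 5: demand=4,sold=4 ship[1->2]=1 ship[0->1]=1 prod=2 -> [13 6 2]
Step 6: demand=4,sold=2 ship[1->2]=1 ship[0->1]=1 prod=2 -> [14 6 1]
Step 7: demand=4,sold=1 ship[1->2]=1 ship[0->1]=1 prod=2 -> [15 6 1]
Step 8: demand=4,sold=1 ship[1->2]=1 ship[0->1]=1 prod=2 -> [16 6 1]
Step 9: demand=4,sold=1 ship[1->2]=1 ship[0->1]=1 prod=2 -> [17 6 1]
Step 10: demand=4,sold=1 ship[1->2]=1 ship[0->1]=1 prod=2 -> [18 6 1]
Step 11: demand=4,sold=1 ship[1->2]=1 ship[0->1]=1 prod=2 -> [19 6 1]
Step 12: demand=4,sold=1 ship[1->2]=1 ship[0->1]=1 prod=2 -> [20 6 1]
First stockout at step 6

6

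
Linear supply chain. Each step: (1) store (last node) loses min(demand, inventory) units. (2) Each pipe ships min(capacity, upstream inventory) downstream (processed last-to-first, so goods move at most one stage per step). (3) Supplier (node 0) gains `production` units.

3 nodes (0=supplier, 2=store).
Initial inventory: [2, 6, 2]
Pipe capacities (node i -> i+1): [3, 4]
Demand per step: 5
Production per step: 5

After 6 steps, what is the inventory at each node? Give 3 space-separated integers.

Step 1: demand=5,sold=2 ship[1->2]=4 ship[0->1]=2 prod=5 -> inv=[5 4 4]
Step 2: demand=5,sold=4 ship[1->2]=4 ship[0->1]=3 prod=5 -> inv=[7 3 4]
Step 3: demand=5,sold=4 ship[1->2]=3 ship[0->1]=3 prod=5 -> inv=[9 3 3]
Step 4: demand=5,sold=3 ship[1->2]=3 ship[0->1]=3 prod=5 -> inv=[11 3 3]
Step 5: demand=5,sold=3 ship[1->2]=3 ship[0->1]=3 prod=5 -> inv=[13 3 3]
Step 6: demand=5,sold=3 ship[1->2]=3 ship[0->1]=3 prod=5 -> inv=[15 3 3]

15 3 3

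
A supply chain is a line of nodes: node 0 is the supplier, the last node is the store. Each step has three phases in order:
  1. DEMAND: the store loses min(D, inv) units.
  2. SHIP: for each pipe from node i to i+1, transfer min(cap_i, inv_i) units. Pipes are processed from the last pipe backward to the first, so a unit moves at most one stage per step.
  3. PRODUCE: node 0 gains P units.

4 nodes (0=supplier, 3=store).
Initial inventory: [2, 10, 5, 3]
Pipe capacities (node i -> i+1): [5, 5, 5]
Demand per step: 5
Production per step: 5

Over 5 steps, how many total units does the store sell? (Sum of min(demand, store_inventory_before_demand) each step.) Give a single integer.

Step 1: sold=3 (running total=3) -> [5 7 5 5]
Step 2: sold=5 (running total=8) -> [5 7 5 5]
Step 3: sold=5 (running total=13) -> [5 7 5 5]
Step 4: sold=5 (running total=18) -> [5 7 5 5]
Step 5: sold=5 (running total=23) -> [5 7 5 5]

Answer: 23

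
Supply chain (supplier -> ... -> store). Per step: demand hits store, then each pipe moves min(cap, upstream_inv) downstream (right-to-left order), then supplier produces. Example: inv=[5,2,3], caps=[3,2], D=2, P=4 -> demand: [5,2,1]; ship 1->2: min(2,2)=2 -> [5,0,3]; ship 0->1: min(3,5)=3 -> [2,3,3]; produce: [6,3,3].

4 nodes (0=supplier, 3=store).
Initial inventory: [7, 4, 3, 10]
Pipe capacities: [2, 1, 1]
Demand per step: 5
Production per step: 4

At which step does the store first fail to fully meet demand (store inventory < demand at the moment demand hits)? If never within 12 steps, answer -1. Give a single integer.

Step 1: demand=5,sold=5 ship[2->3]=1 ship[1->2]=1 ship[0->1]=2 prod=4 -> [9 5 3 6]
Step 2: demand=5,sold=5 ship[2->3]=1 ship[1->2]=1 ship[0->1]=2 prod=4 -> [11 6 3 2]
Step 3: demand=5,sold=2 ship[2->3]=1 ship[1->2]=1 ship[0->1]=2 prod=4 -> [13 7 3 1]
Step 4: demand=5,sold=1 ship[2->3]=1 ship[1->2]=1 ship[0->1]=2 prod=4 -> [15 8 3 1]
Step 5: demand=5,sold=1 ship[2->3]=1 ship[1->2]=1 ship[0->1]=2 prod=4 -> [17 9 3 1]
Step 6: demand=5,sold=1 ship[2->3]=1 ship[1->2]=1 ship[0->1]=2 prod=4 -> [19 10 3 1]
Step 7: demand=5,sold=1 ship[2->3]=1 ship[1->2]=1 ship[0->1]=2 prod=4 -> [21 11 3 1]
Step 8: demand=5,sold=1 ship[2->3]=1 ship[1->2]=1 ship[0->1]=2 prod=4 -> [23 12 3 1]
Step 9: demand=5,sold=1 ship[2->3]=1 ship[1->2]=1 ship[0->1]=2 prod=4 -> [25 13 3 1]
Step 10: demand=5,sold=1 ship[2->3]=1 ship[1->2]=1 ship[0->1]=2 prod=4 -> [27 14 3 1]
Step 11: demand=5,sold=1 ship[2->3]=1 ship[1->2]=1 ship[0->1]=2 prod=4 -> [29 15 3 1]
Step 12: demand=5,sold=1 ship[2->3]=1 ship[1->2]=1 ship[0->1]=2 prod=4 -> [31 16 3 1]
First stockout at step 3

3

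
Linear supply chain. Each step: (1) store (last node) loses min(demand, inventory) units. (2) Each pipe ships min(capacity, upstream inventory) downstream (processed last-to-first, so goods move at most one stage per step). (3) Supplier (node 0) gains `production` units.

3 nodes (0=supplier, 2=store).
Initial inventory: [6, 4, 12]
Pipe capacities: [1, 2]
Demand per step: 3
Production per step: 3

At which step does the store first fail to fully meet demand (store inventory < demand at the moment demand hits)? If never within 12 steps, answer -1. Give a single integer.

Step 1: demand=3,sold=3 ship[1->2]=2 ship[0->1]=1 prod=3 -> [8 3 11]
Step 2: demand=3,sold=3 ship[1->2]=2 ship[0->1]=1 prod=3 -> [10 2 10]
Step 3: demand=3,sold=3 ship[1->2]=2 ship[0->1]=1 prod=3 -> [12 1 9]
Step 4: demand=3,sold=3 ship[1->2]=1 ship[0->1]=1 prod=3 -> [14 1 7]
Step 5: demand=3,sold=3 ship[1->2]=1 ship[0->1]=1 prod=3 -> [16 1 5]
Step 6: demand=3,sold=3 ship[1->2]=1 ship[0->1]=1 prod=3 -> [18 1 3]
Step 7: demand=3,sold=3 ship[1->2]=1 ship[0->1]=1 prod=3 -> [20 1 1]
Step 8: demand=3,sold=1 ship[1->2]=1 ship[0->1]=1 prod=3 -> [22 1 1]
Step 9: demand=3,sold=1 ship[1->2]=1 ship[0->1]=1 prod=3 -> [24 1 1]
Step 10: demand=3,sold=1 ship[1->2]=1 ship[0->1]=1 prod=3 -> [26 1 1]
Step 11: demand=3,sold=1 ship[1->2]=1 ship[0->1]=1 prod=3 -> [28 1 1]
Step 12: demand=3,sold=1 ship[1->2]=1 ship[0->1]=1 prod=3 -> [30 1 1]
First stockout at step 8

8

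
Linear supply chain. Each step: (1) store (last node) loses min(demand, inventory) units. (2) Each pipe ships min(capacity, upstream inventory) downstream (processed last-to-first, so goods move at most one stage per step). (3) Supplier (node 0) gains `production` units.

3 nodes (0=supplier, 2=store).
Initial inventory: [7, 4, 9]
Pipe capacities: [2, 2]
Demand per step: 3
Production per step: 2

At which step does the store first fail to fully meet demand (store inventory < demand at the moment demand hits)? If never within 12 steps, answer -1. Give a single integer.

Step 1: demand=3,sold=3 ship[1->2]=2 ship[0->1]=2 prod=2 -> [7 4 8]
Step 2: demand=3,sold=3 ship[1->2]=2 ship[0->1]=2 prod=2 -> [7 4 7]
Step 3: demand=3,sold=3 ship[1->2]=2 ship[0->1]=2 prod=2 -> [7 4 6]
Step 4: demand=3,sold=3 ship[1->2]=2 ship[0->1]=2 prod=2 -> [7 4 5]
Step 5: demand=3,sold=3 ship[1->2]=2 ship[0->1]=2 prod=2 -> [7 4 4]
Step 6: demand=3,sold=3 ship[1->2]=2 ship[0->1]=2 prod=2 -> [7 4 3]
Step 7: demand=3,sold=3 ship[1->2]=2 ship[0->1]=2 prod=2 -> [7 4 2]
Step 8: demand=3,sold=2 ship[1->2]=2 ship[0->1]=2 prod=2 -> [7 4 2]
Step 9: demand=3,sold=2 ship[1->2]=2 ship[0->1]=2 prod=2 -> [7 4 2]
Step 10: demand=3,sold=2 ship[1->2]=2 ship[0->1]=2 prod=2 -> [7 4 2]
Step 11: demand=3,sold=2 ship[1->2]=2 ship[0->1]=2 prod=2 -> [7 4 2]
Step 12: demand=3,sold=2 ship[1->2]=2 ship[0->1]=2 prod=2 -> [7 4 2]
First stockout at step 8

8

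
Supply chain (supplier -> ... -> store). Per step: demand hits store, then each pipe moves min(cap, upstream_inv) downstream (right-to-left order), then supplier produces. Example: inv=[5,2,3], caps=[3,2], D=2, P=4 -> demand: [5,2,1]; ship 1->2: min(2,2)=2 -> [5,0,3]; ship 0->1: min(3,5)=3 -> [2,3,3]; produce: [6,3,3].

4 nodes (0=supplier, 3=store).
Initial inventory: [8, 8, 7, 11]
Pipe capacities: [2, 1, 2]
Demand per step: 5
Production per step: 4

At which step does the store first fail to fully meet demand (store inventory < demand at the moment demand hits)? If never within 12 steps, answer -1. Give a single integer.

Step 1: demand=5,sold=5 ship[2->3]=2 ship[1->2]=1 ship[0->1]=2 prod=4 -> [10 9 6 8]
Step 2: demand=5,sold=5 ship[2->3]=2 ship[1->2]=1 ship[0->1]=2 prod=4 -> [12 10 5 5]
Step 3: demand=5,sold=5 ship[2->3]=2 ship[1->2]=1 ship[0->1]=2 prod=4 -> [14 11 4 2]
Step 4: demand=5,sold=2 ship[2->3]=2 ship[1->2]=1 ship[0->1]=2 prod=4 -> [16 12 3 2]
Step 5: demand=5,sold=2 ship[2->3]=2 ship[1->2]=1 ship[0->1]=2 prod=4 -> [18 13 2 2]
Step 6: demand=5,sold=2 ship[2->3]=2 ship[1->2]=1 ship[0->1]=2 prod=4 -> [20 14 1 2]
Step 7: demand=5,sold=2 ship[2->3]=1 ship[1->2]=1 ship[0->1]=2 prod=4 -> [22 15 1 1]
Step 8: demand=5,sold=1 ship[2->3]=1 ship[1->2]=1 ship[0->1]=2 prod=4 -> [24 16 1 1]
Step 9: demand=5,sold=1 ship[2->3]=1 ship[1->2]=1 ship[0->1]=2 prod=4 -> [26 17 1 1]
Step 10: demand=5,sold=1 ship[2->3]=1 ship[1->2]=1 ship[0->1]=2 prod=4 -> [28 18 1 1]
Step 11: demand=5,sold=1 ship[2->3]=1 ship[1->2]=1 ship[0->1]=2 prod=4 -> [30 19 1 1]
Step 12: demand=5,sold=1 ship[2->3]=1 ship[1->2]=1 ship[0->1]=2 prod=4 -> [32 20 1 1]
First stockout at step 4

4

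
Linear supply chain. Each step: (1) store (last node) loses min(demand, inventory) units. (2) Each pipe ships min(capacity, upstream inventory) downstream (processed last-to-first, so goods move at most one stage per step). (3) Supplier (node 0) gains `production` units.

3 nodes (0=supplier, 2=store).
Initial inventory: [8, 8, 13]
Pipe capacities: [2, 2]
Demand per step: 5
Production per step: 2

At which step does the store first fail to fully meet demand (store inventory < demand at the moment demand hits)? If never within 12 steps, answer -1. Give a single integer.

Step 1: demand=5,sold=5 ship[1->2]=2 ship[0->1]=2 prod=2 -> [8 8 10]
Step 2: demand=5,sold=5 ship[1->2]=2 ship[0->1]=2 prod=2 -> [8 8 7]
Step 3: demand=5,sold=5 ship[1->2]=2 ship[0->1]=2 prod=2 -> [8 8 4]
Step 4: demand=5,sold=4 ship[1->2]=2 ship[0->1]=2 prod=2 -> [8 8 2]
Step 5: demand=5,sold=2 ship[1->2]=2 ship[0->1]=2 prod=2 -> [8 8 2]
Step 6: demand=5,sold=2 ship[1->2]=2 ship[0->1]=2 prod=2 -> [8 8 2]
Step 7: demand=5,sold=2 ship[1->2]=2 ship[0->1]=2 prod=2 -> [8 8 2]
Step 8: demand=5,sold=2 ship[1->2]=2 ship[0->1]=2 prod=2 -> [8 8 2]
Step 9: demand=5,sold=2 ship[1->2]=2 ship[0->1]=2 prod=2 -> [8 8 2]
Step 10: demand=5,sold=2 ship[1->2]=2 ship[0->1]=2 prod=2 -> [8 8 2]
Step 11: demand=5,sold=2 ship[1->2]=2 ship[0->1]=2 prod=2 -> [8 8 2]
Step 12: demand=5,sold=2 ship[1->2]=2 ship[0->1]=2 prod=2 -> [8 8 2]
First stockout at step 4

4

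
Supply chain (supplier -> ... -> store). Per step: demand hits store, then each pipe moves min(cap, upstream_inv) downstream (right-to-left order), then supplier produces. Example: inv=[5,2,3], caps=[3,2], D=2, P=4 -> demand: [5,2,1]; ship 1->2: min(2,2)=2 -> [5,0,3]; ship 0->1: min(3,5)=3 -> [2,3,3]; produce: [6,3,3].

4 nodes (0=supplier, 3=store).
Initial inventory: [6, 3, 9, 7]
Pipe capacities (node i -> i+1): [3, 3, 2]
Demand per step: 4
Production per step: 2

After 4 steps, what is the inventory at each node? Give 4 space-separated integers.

Step 1: demand=4,sold=4 ship[2->3]=2 ship[1->2]=3 ship[0->1]=3 prod=2 -> inv=[5 3 10 5]
Step 2: demand=4,sold=4 ship[2->3]=2 ship[1->2]=3 ship[0->1]=3 prod=2 -> inv=[4 3 11 3]
Step 3: demand=4,sold=3 ship[2->3]=2 ship[1->2]=3 ship[0->1]=3 prod=2 -> inv=[3 3 12 2]
Step 4: demand=4,sold=2 ship[2->3]=2 ship[1->2]=3 ship[0->1]=3 prod=2 -> inv=[2 3 13 2]

2 3 13 2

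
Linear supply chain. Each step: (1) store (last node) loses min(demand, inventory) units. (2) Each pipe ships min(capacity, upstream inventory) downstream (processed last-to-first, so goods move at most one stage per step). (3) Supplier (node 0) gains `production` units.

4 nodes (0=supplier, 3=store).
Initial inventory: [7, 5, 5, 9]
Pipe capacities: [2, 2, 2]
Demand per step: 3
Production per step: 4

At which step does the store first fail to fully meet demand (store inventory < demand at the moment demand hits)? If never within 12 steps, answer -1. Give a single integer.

Step 1: demand=3,sold=3 ship[2->3]=2 ship[1->2]=2 ship[0->1]=2 prod=4 -> [9 5 5 8]
Step 2: demand=3,sold=3 ship[2->3]=2 ship[1->2]=2 ship[0->1]=2 prod=4 -> [11 5 5 7]
Step 3: demand=3,sold=3 ship[2->3]=2 ship[1->2]=2 ship[0->1]=2 prod=4 -> [13 5 5 6]
Step 4: demand=3,sold=3 ship[2->3]=2 ship[1->2]=2 ship[0->1]=2 prod=4 -> [15 5 5 5]
Step 5: demand=3,sold=3 ship[2->3]=2 ship[1->2]=2 ship[0->1]=2 prod=4 -> [17 5 5 4]
Step 6: demand=3,sold=3 ship[2->3]=2 ship[1->2]=2 ship[0->1]=2 prod=4 -> [19 5 5 3]
Step 7: demand=3,sold=3 ship[2->3]=2 ship[1->2]=2 ship[0->1]=2 prod=4 -> [21 5 5 2]
Step 8: demand=3,sold=2 ship[2->3]=2 ship[1->2]=2 ship[0->1]=2 prod=4 -> [23 5 5 2]
Step 9: demand=3,sold=2 ship[2->3]=2 ship[1->2]=2 ship[0->1]=2 prod=4 -> [25 5 5 2]
Step 10: demand=3,sold=2 ship[2->3]=2 ship[1->2]=2 ship[0->1]=2 prod=4 -> [27 5 5 2]
Step 11: demand=3,sold=2 ship[2->3]=2 ship[1->2]=2 ship[0->1]=2 prod=4 -> [29 5 5 2]
Step 12: demand=3,sold=2 ship[2->3]=2 ship[1->2]=2 ship[0->1]=2 prod=4 -> [31 5 5 2]
First stockout at step 8

8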